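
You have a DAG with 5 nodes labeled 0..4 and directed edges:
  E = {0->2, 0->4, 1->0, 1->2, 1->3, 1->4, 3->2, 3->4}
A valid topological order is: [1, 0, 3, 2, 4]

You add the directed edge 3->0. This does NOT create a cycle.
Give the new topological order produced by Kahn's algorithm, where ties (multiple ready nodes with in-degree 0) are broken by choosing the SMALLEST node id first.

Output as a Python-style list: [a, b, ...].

Old toposort: [1, 0, 3, 2, 4]
Added edge: 3->0
Position of 3 (2) > position of 0 (1). Must reorder: 3 must now come before 0.
Run Kahn's algorithm (break ties by smallest node id):
  initial in-degrees: [2, 0, 3, 1, 3]
  ready (indeg=0): [1]
  pop 1: indeg[0]->1; indeg[2]->2; indeg[3]->0; indeg[4]->2 | ready=[3] | order so far=[1]
  pop 3: indeg[0]->0; indeg[2]->1; indeg[4]->1 | ready=[0] | order so far=[1, 3]
  pop 0: indeg[2]->0; indeg[4]->0 | ready=[2, 4] | order so far=[1, 3, 0]
  pop 2: no out-edges | ready=[4] | order so far=[1, 3, 0, 2]
  pop 4: no out-edges | ready=[] | order so far=[1, 3, 0, 2, 4]
  Result: [1, 3, 0, 2, 4]

Answer: [1, 3, 0, 2, 4]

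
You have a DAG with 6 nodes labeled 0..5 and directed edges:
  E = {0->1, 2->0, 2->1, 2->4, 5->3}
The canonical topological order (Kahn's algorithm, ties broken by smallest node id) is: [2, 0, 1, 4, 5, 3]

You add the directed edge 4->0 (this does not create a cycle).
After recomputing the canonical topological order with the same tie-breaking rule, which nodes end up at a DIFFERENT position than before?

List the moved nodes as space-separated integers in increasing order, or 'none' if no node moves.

Old toposort: [2, 0, 1, 4, 5, 3]
Added edge 4->0
Recompute Kahn (smallest-id tiebreak):
  initial in-degrees: [2, 2, 0, 1, 1, 0]
  ready (indeg=0): [2, 5]
  pop 2: indeg[0]->1; indeg[1]->1; indeg[4]->0 | ready=[4, 5] | order so far=[2]
  pop 4: indeg[0]->0 | ready=[0, 5] | order so far=[2, 4]
  pop 0: indeg[1]->0 | ready=[1, 5] | order so far=[2, 4, 0]
  pop 1: no out-edges | ready=[5] | order so far=[2, 4, 0, 1]
  pop 5: indeg[3]->0 | ready=[3] | order so far=[2, 4, 0, 1, 5]
  pop 3: no out-edges | ready=[] | order so far=[2, 4, 0, 1, 5, 3]
New canonical toposort: [2, 4, 0, 1, 5, 3]
Compare positions:
  Node 0: index 1 -> 2 (moved)
  Node 1: index 2 -> 3 (moved)
  Node 2: index 0 -> 0 (same)
  Node 3: index 5 -> 5 (same)
  Node 4: index 3 -> 1 (moved)
  Node 5: index 4 -> 4 (same)
Nodes that changed position: 0 1 4

Answer: 0 1 4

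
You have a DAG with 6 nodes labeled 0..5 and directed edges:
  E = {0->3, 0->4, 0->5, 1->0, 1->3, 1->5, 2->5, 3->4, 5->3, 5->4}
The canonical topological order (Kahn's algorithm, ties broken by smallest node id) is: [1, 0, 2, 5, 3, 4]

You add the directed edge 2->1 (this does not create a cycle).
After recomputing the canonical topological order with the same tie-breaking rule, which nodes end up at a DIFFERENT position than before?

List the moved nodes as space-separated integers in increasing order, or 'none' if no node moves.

Answer: 0 1 2

Derivation:
Old toposort: [1, 0, 2, 5, 3, 4]
Added edge 2->1
Recompute Kahn (smallest-id tiebreak):
  initial in-degrees: [1, 1, 0, 3, 3, 3]
  ready (indeg=0): [2]
  pop 2: indeg[1]->0; indeg[5]->2 | ready=[1] | order so far=[2]
  pop 1: indeg[0]->0; indeg[3]->2; indeg[5]->1 | ready=[0] | order so far=[2, 1]
  pop 0: indeg[3]->1; indeg[4]->2; indeg[5]->0 | ready=[5] | order so far=[2, 1, 0]
  pop 5: indeg[3]->0; indeg[4]->1 | ready=[3] | order so far=[2, 1, 0, 5]
  pop 3: indeg[4]->0 | ready=[4] | order so far=[2, 1, 0, 5, 3]
  pop 4: no out-edges | ready=[] | order so far=[2, 1, 0, 5, 3, 4]
New canonical toposort: [2, 1, 0, 5, 3, 4]
Compare positions:
  Node 0: index 1 -> 2 (moved)
  Node 1: index 0 -> 1 (moved)
  Node 2: index 2 -> 0 (moved)
  Node 3: index 4 -> 4 (same)
  Node 4: index 5 -> 5 (same)
  Node 5: index 3 -> 3 (same)
Nodes that changed position: 0 1 2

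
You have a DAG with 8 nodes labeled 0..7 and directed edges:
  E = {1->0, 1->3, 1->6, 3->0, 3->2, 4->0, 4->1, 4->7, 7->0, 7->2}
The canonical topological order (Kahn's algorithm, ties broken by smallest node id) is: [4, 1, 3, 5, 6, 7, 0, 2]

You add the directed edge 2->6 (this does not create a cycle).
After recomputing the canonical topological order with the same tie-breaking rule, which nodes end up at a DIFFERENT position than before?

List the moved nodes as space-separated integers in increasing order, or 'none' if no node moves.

Answer: 0 2 6 7

Derivation:
Old toposort: [4, 1, 3, 5, 6, 7, 0, 2]
Added edge 2->6
Recompute Kahn (smallest-id tiebreak):
  initial in-degrees: [4, 1, 2, 1, 0, 0, 2, 1]
  ready (indeg=0): [4, 5]
  pop 4: indeg[0]->3; indeg[1]->0; indeg[7]->0 | ready=[1, 5, 7] | order so far=[4]
  pop 1: indeg[0]->2; indeg[3]->0; indeg[6]->1 | ready=[3, 5, 7] | order so far=[4, 1]
  pop 3: indeg[0]->1; indeg[2]->1 | ready=[5, 7] | order so far=[4, 1, 3]
  pop 5: no out-edges | ready=[7] | order so far=[4, 1, 3, 5]
  pop 7: indeg[0]->0; indeg[2]->0 | ready=[0, 2] | order so far=[4, 1, 3, 5, 7]
  pop 0: no out-edges | ready=[2] | order so far=[4, 1, 3, 5, 7, 0]
  pop 2: indeg[6]->0 | ready=[6] | order so far=[4, 1, 3, 5, 7, 0, 2]
  pop 6: no out-edges | ready=[] | order so far=[4, 1, 3, 5, 7, 0, 2, 6]
New canonical toposort: [4, 1, 3, 5, 7, 0, 2, 6]
Compare positions:
  Node 0: index 6 -> 5 (moved)
  Node 1: index 1 -> 1 (same)
  Node 2: index 7 -> 6 (moved)
  Node 3: index 2 -> 2 (same)
  Node 4: index 0 -> 0 (same)
  Node 5: index 3 -> 3 (same)
  Node 6: index 4 -> 7 (moved)
  Node 7: index 5 -> 4 (moved)
Nodes that changed position: 0 2 6 7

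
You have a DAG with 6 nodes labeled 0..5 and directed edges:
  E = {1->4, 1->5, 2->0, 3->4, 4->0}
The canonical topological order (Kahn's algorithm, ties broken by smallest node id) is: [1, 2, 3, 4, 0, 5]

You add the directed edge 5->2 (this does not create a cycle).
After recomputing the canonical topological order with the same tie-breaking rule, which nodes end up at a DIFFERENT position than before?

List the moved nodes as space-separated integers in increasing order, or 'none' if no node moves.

Old toposort: [1, 2, 3, 4, 0, 5]
Added edge 5->2
Recompute Kahn (smallest-id tiebreak):
  initial in-degrees: [2, 0, 1, 0, 2, 1]
  ready (indeg=0): [1, 3]
  pop 1: indeg[4]->1; indeg[5]->0 | ready=[3, 5] | order so far=[1]
  pop 3: indeg[4]->0 | ready=[4, 5] | order so far=[1, 3]
  pop 4: indeg[0]->1 | ready=[5] | order so far=[1, 3, 4]
  pop 5: indeg[2]->0 | ready=[2] | order so far=[1, 3, 4, 5]
  pop 2: indeg[0]->0 | ready=[0] | order so far=[1, 3, 4, 5, 2]
  pop 0: no out-edges | ready=[] | order so far=[1, 3, 4, 5, 2, 0]
New canonical toposort: [1, 3, 4, 5, 2, 0]
Compare positions:
  Node 0: index 4 -> 5 (moved)
  Node 1: index 0 -> 0 (same)
  Node 2: index 1 -> 4 (moved)
  Node 3: index 2 -> 1 (moved)
  Node 4: index 3 -> 2 (moved)
  Node 5: index 5 -> 3 (moved)
Nodes that changed position: 0 2 3 4 5

Answer: 0 2 3 4 5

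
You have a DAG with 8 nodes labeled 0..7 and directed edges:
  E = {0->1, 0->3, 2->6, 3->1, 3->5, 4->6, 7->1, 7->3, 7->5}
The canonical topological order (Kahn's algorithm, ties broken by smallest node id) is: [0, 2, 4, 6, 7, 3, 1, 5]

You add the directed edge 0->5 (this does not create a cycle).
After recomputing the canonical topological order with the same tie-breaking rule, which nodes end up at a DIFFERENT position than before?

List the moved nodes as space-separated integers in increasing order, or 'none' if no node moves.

Old toposort: [0, 2, 4, 6, 7, 3, 1, 5]
Added edge 0->5
Recompute Kahn (smallest-id tiebreak):
  initial in-degrees: [0, 3, 0, 2, 0, 3, 2, 0]
  ready (indeg=0): [0, 2, 4, 7]
  pop 0: indeg[1]->2; indeg[3]->1; indeg[5]->2 | ready=[2, 4, 7] | order so far=[0]
  pop 2: indeg[6]->1 | ready=[4, 7] | order so far=[0, 2]
  pop 4: indeg[6]->0 | ready=[6, 7] | order so far=[0, 2, 4]
  pop 6: no out-edges | ready=[7] | order so far=[0, 2, 4, 6]
  pop 7: indeg[1]->1; indeg[3]->0; indeg[5]->1 | ready=[3] | order so far=[0, 2, 4, 6, 7]
  pop 3: indeg[1]->0; indeg[5]->0 | ready=[1, 5] | order so far=[0, 2, 4, 6, 7, 3]
  pop 1: no out-edges | ready=[5] | order so far=[0, 2, 4, 6, 7, 3, 1]
  pop 5: no out-edges | ready=[] | order so far=[0, 2, 4, 6, 7, 3, 1, 5]
New canonical toposort: [0, 2, 4, 6, 7, 3, 1, 5]
Compare positions:
  Node 0: index 0 -> 0 (same)
  Node 1: index 6 -> 6 (same)
  Node 2: index 1 -> 1 (same)
  Node 3: index 5 -> 5 (same)
  Node 4: index 2 -> 2 (same)
  Node 5: index 7 -> 7 (same)
  Node 6: index 3 -> 3 (same)
  Node 7: index 4 -> 4 (same)
Nodes that changed position: none

Answer: none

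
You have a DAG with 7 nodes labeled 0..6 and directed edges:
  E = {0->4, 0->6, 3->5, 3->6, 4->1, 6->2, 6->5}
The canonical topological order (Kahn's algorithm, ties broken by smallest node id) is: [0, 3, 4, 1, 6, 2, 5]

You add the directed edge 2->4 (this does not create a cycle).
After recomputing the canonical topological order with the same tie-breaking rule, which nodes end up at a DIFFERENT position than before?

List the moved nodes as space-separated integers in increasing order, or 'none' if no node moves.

Answer: 1 2 4 6

Derivation:
Old toposort: [0, 3, 4, 1, 6, 2, 5]
Added edge 2->4
Recompute Kahn (smallest-id tiebreak):
  initial in-degrees: [0, 1, 1, 0, 2, 2, 2]
  ready (indeg=0): [0, 3]
  pop 0: indeg[4]->1; indeg[6]->1 | ready=[3] | order so far=[0]
  pop 3: indeg[5]->1; indeg[6]->0 | ready=[6] | order so far=[0, 3]
  pop 6: indeg[2]->0; indeg[5]->0 | ready=[2, 5] | order so far=[0, 3, 6]
  pop 2: indeg[4]->0 | ready=[4, 5] | order so far=[0, 3, 6, 2]
  pop 4: indeg[1]->0 | ready=[1, 5] | order so far=[0, 3, 6, 2, 4]
  pop 1: no out-edges | ready=[5] | order so far=[0, 3, 6, 2, 4, 1]
  pop 5: no out-edges | ready=[] | order so far=[0, 3, 6, 2, 4, 1, 5]
New canonical toposort: [0, 3, 6, 2, 4, 1, 5]
Compare positions:
  Node 0: index 0 -> 0 (same)
  Node 1: index 3 -> 5 (moved)
  Node 2: index 5 -> 3 (moved)
  Node 3: index 1 -> 1 (same)
  Node 4: index 2 -> 4 (moved)
  Node 5: index 6 -> 6 (same)
  Node 6: index 4 -> 2 (moved)
Nodes that changed position: 1 2 4 6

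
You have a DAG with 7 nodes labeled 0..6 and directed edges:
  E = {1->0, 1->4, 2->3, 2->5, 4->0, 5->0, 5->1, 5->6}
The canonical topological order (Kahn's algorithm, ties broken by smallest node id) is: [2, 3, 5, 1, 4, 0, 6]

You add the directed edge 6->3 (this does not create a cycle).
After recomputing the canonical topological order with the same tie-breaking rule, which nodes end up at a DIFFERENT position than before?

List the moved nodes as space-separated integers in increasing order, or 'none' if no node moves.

Answer: 0 1 3 4 5 6

Derivation:
Old toposort: [2, 3, 5, 1, 4, 0, 6]
Added edge 6->3
Recompute Kahn (smallest-id tiebreak):
  initial in-degrees: [3, 1, 0, 2, 1, 1, 1]
  ready (indeg=0): [2]
  pop 2: indeg[3]->1; indeg[5]->0 | ready=[5] | order so far=[2]
  pop 5: indeg[0]->2; indeg[1]->0; indeg[6]->0 | ready=[1, 6] | order so far=[2, 5]
  pop 1: indeg[0]->1; indeg[4]->0 | ready=[4, 6] | order so far=[2, 5, 1]
  pop 4: indeg[0]->0 | ready=[0, 6] | order so far=[2, 5, 1, 4]
  pop 0: no out-edges | ready=[6] | order so far=[2, 5, 1, 4, 0]
  pop 6: indeg[3]->0 | ready=[3] | order so far=[2, 5, 1, 4, 0, 6]
  pop 3: no out-edges | ready=[] | order so far=[2, 5, 1, 4, 0, 6, 3]
New canonical toposort: [2, 5, 1, 4, 0, 6, 3]
Compare positions:
  Node 0: index 5 -> 4 (moved)
  Node 1: index 3 -> 2 (moved)
  Node 2: index 0 -> 0 (same)
  Node 3: index 1 -> 6 (moved)
  Node 4: index 4 -> 3 (moved)
  Node 5: index 2 -> 1 (moved)
  Node 6: index 6 -> 5 (moved)
Nodes that changed position: 0 1 3 4 5 6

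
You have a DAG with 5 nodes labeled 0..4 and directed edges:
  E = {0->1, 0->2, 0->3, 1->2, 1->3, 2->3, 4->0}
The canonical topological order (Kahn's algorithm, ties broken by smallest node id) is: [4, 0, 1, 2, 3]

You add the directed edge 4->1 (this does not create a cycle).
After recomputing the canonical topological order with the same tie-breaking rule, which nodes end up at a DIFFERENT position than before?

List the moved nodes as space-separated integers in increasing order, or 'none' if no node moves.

Old toposort: [4, 0, 1, 2, 3]
Added edge 4->1
Recompute Kahn (smallest-id tiebreak):
  initial in-degrees: [1, 2, 2, 3, 0]
  ready (indeg=0): [4]
  pop 4: indeg[0]->0; indeg[1]->1 | ready=[0] | order so far=[4]
  pop 0: indeg[1]->0; indeg[2]->1; indeg[3]->2 | ready=[1] | order so far=[4, 0]
  pop 1: indeg[2]->0; indeg[3]->1 | ready=[2] | order so far=[4, 0, 1]
  pop 2: indeg[3]->0 | ready=[3] | order so far=[4, 0, 1, 2]
  pop 3: no out-edges | ready=[] | order so far=[4, 0, 1, 2, 3]
New canonical toposort: [4, 0, 1, 2, 3]
Compare positions:
  Node 0: index 1 -> 1 (same)
  Node 1: index 2 -> 2 (same)
  Node 2: index 3 -> 3 (same)
  Node 3: index 4 -> 4 (same)
  Node 4: index 0 -> 0 (same)
Nodes that changed position: none

Answer: none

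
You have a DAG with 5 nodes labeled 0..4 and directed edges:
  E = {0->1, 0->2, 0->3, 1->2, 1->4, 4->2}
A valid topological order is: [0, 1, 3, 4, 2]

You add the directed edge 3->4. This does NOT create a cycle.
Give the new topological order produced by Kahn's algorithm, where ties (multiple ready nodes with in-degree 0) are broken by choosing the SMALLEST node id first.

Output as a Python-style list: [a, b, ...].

Answer: [0, 1, 3, 4, 2]

Derivation:
Old toposort: [0, 1, 3, 4, 2]
Added edge: 3->4
Position of 3 (2) < position of 4 (3). Old order still valid.
Run Kahn's algorithm (break ties by smallest node id):
  initial in-degrees: [0, 1, 3, 1, 2]
  ready (indeg=0): [0]
  pop 0: indeg[1]->0; indeg[2]->2; indeg[3]->0 | ready=[1, 3] | order so far=[0]
  pop 1: indeg[2]->1; indeg[4]->1 | ready=[3] | order so far=[0, 1]
  pop 3: indeg[4]->0 | ready=[4] | order so far=[0, 1, 3]
  pop 4: indeg[2]->0 | ready=[2] | order so far=[0, 1, 3, 4]
  pop 2: no out-edges | ready=[] | order so far=[0, 1, 3, 4, 2]
  Result: [0, 1, 3, 4, 2]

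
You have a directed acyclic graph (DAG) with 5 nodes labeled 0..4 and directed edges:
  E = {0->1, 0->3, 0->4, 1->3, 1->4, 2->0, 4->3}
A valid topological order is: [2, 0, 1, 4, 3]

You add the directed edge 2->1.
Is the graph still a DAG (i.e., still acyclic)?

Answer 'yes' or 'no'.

Answer: yes

Derivation:
Given toposort: [2, 0, 1, 4, 3]
Position of 2: index 0; position of 1: index 2
New edge 2->1: forward
Forward edge: respects the existing order. Still a DAG, same toposort still valid.
Still a DAG? yes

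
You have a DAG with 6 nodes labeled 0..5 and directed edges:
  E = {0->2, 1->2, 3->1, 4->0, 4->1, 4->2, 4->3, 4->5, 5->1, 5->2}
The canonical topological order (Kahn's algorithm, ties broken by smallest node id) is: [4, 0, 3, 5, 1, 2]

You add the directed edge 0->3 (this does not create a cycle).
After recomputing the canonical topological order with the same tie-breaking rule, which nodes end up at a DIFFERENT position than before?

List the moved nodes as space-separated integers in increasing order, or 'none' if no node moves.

Old toposort: [4, 0, 3, 5, 1, 2]
Added edge 0->3
Recompute Kahn (smallest-id tiebreak):
  initial in-degrees: [1, 3, 4, 2, 0, 1]
  ready (indeg=0): [4]
  pop 4: indeg[0]->0; indeg[1]->2; indeg[2]->3; indeg[3]->1; indeg[5]->0 | ready=[0, 5] | order so far=[4]
  pop 0: indeg[2]->2; indeg[3]->0 | ready=[3, 5] | order so far=[4, 0]
  pop 3: indeg[1]->1 | ready=[5] | order so far=[4, 0, 3]
  pop 5: indeg[1]->0; indeg[2]->1 | ready=[1] | order so far=[4, 0, 3, 5]
  pop 1: indeg[2]->0 | ready=[2] | order so far=[4, 0, 3, 5, 1]
  pop 2: no out-edges | ready=[] | order so far=[4, 0, 3, 5, 1, 2]
New canonical toposort: [4, 0, 3, 5, 1, 2]
Compare positions:
  Node 0: index 1 -> 1 (same)
  Node 1: index 4 -> 4 (same)
  Node 2: index 5 -> 5 (same)
  Node 3: index 2 -> 2 (same)
  Node 4: index 0 -> 0 (same)
  Node 5: index 3 -> 3 (same)
Nodes that changed position: none

Answer: none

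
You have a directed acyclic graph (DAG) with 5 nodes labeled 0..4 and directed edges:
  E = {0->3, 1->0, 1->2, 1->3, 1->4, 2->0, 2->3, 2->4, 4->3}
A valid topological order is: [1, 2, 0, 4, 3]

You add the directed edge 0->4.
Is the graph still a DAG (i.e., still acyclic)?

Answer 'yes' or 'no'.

Answer: yes

Derivation:
Given toposort: [1, 2, 0, 4, 3]
Position of 0: index 2; position of 4: index 3
New edge 0->4: forward
Forward edge: respects the existing order. Still a DAG, same toposort still valid.
Still a DAG? yes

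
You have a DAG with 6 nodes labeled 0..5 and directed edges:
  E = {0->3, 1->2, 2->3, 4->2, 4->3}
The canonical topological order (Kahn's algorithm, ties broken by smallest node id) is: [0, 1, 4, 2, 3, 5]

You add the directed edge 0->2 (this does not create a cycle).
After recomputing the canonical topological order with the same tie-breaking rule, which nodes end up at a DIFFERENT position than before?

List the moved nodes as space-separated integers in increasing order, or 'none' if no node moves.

Old toposort: [0, 1, 4, 2, 3, 5]
Added edge 0->2
Recompute Kahn (smallest-id tiebreak):
  initial in-degrees: [0, 0, 3, 3, 0, 0]
  ready (indeg=0): [0, 1, 4, 5]
  pop 0: indeg[2]->2; indeg[3]->2 | ready=[1, 4, 5] | order so far=[0]
  pop 1: indeg[2]->1 | ready=[4, 5] | order so far=[0, 1]
  pop 4: indeg[2]->0; indeg[3]->1 | ready=[2, 5] | order so far=[0, 1, 4]
  pop 2: indeg[3]->0 | ready=[3, 5] | order so far=[0, 1, 4, 2]
  pop 3: no out-edges | ready=[5] | order so far=[0, 1, 4, 2, 3]
  pop 5: no out-edges | ready=[] | order so far=[0, 1, 4, 2, 3, 5]
New canonical toposort: [0, 1, 4, 2, 3, 5]
Compare positions:
  Node 0: index 0 -> 0 (same)
  Node 1: index 1 -> 1 (same)
  Node 2: index 3 -> 3 (same)
  Node 3: index 4 -> 4 (same)
  Node 4: index 2 -> 2 (same)
  Node 5: index 5 -> 5 (same)
Nodes that changed position: none

Answer: none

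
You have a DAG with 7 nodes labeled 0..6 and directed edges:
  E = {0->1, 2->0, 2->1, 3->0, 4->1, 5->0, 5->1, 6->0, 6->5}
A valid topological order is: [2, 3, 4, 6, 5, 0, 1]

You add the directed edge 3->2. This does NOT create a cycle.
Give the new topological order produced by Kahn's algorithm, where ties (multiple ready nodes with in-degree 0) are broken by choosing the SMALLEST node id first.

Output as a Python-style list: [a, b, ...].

Old toposort: [2, 3, 4, 6, 5, 0, 1]
Added edge: 3->2
Position of 3 (1) > position of 2 (0). Must reorder: 3 must now come before 2.
Run Kahn's algorithm (break ties by smallest node id):
  initial in-degrees: [4, 4, 1, 0, 0, 1, 0]
  ready (indeg=0): [3, 4, 6]
  pop 3: indeg[0]->3; indeg[2]->0 | ready=[2, 4, 6] | order so far=[3]
  pop 2: indeg[0]->2; indeg[1]->3 | ready=[4, 6] | order so far=[3, 2]
  pop 4: indeg[1]->2 | ready=[6] | order so far=[3, 2, 4]
  pop 6: indeg[0]->1; indeg[5]->0 | ready=[5] | order so far=[3, 2, 4, 6]
  pop 5: indeg[0]->0; indeg[1]->1 | ready=[0] | order so far=[3, 2, 4, 6, 5]
  pop 0: indeg[1]->0 | ready=[1] | order so far=[3, 2, 4, 6, 5, 0]
  pop 1: no out-edges | ready=[] | order so far=[3, 2, 4, 6, 5, 0, 1]
  Result: [3, 2, 4, 6, 5, 0, 1]

Answer: [3, 2, 4, 6, 5, 0, 1]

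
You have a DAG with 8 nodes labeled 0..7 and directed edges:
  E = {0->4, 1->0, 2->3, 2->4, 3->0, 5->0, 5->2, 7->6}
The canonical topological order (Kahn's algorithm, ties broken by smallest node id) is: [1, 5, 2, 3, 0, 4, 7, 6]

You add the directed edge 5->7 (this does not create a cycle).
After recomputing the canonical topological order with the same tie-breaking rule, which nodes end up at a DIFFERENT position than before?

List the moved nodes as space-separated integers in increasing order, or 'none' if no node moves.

Answer: none

Derivation:
Old toposort: [1, 5, 2, 3, 0, 4, 7, 6]
Added edge 5->7
Recompute Kahn (smallest-id tiebreak):
  initial in-degrees: [3, 0, 1, 1, 2, 0, 1, 1]
  ready (indeg=0): [1, 5]
  pop 1: indeg[0]->2 | ready=[5] | order so far=[1]
  pop 5: indeg[0]->1; indeg[2]->0; indeg[7]->0 | ready=[2, 7] | order so far=[1, 5]
  pop 2: indeg[3]->0; indeg[4]->1 | ready=[3, 7] | order so far=[1, 5, 2]
  pop 3: indeg[0]->0 | ready=[0, 7] | order so far=[1, 5, 2, 3]
  pop 0: indeg[4]->0 | ready=[4, 7] | order so far=[1, 5, 2, 3, 0]
  pop 4: no out-edges | ready=[7] | order so far=[1, 5, 2, 3, 0, 4]
  pop 7: indeg[6]->0 | ready=[6] | order so far=[1, 5, 2, 3, 0, 4, 7]
  pop 6: no out-edges | ready=[] | order so far=[1, 5, 2, 3, 0, 4, 7, 6]
New canonical toposort: [1, 5, 2, 3, 0, 4, 7, 6]
Compare positions:
  Node 0: index 4 -> 4 (same)
  Node 1: index 0 -> 0 (same)
  Node 2: index 2 -> 2 (same)
  Node 3: index 3 -> 3 (same)
  Node 4: index 5 -> 5 (same)
  Node 5: index 1 -> 1 (same)
  Node 6: index 7 -> 7 (same)
  Node 7: index 6 -> 6 (same)
Nodes that changed position: none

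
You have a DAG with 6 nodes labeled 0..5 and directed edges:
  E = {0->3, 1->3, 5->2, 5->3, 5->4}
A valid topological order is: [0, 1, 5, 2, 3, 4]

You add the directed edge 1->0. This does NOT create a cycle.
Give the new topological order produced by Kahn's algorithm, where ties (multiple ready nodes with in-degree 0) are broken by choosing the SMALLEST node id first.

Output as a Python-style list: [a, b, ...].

Old toposort: [0, 1, 5, 2, 3, 4]
Added edge: 1->0
Position of 1 (1) > position of 0 (0). Must reorder: 1 must now come before 0.
Run Kahn's algorithm (break ties by smallest node id):
  initial in-degrees: [1, 0, 1, 3, 1, 0]
  ready (indeg=0): [1, 5]
  pop 1: indeg[0]->0; indeg[3]->2 | ready=[0, 5] | order so far=[1]
  pop 0: indeg[3]->1 | ready=[5] | order so far=[1, 0]
  pop 5: indeg[2]->0; indeg[3]->0; indeg[4]->0 | ready=[2, 3, 4] | order so far=[1, 0, 5]
  pop 2: no out-edges | ready=[3, 4] | order so far=[1, 0, 5, 2]
  pop 3: no out-edges | ready=[4] | order so far=[1, 0, 5, 2, 3]
  pop 4: no out-edges | ready=[] | order so far=[1, 0, 5, 2, 3, 4]
  Result: [1, 0, 5, 2, 3, 4]

Answer: [1, 0, 5, 2, 3, 4]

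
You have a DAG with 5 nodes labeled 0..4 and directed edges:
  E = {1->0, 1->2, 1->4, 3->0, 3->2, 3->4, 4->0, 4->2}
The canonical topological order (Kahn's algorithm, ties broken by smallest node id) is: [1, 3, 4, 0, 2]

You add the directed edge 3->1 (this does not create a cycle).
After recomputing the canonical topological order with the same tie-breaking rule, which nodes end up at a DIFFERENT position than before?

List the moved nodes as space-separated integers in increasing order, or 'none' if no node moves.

Answer: 1 3

Derivation:
Old toposort: [1, 3, 4, 0, 2]
Added edge 3->1
Recompute Kahn (smallest-id tiebreak):
  initial in-degrees: [3, 1, 3, 0, 2]
  ready (indeg=0): [3]
  pop 3: indeg[0]->2; indeg[1]->0; indeg[2]->2; indeg[4]->1 | ready=[1] | order so far=[3]
  pop 1: indeg[0]->1; indeg[2]->1; indeg[4]->0 | ready=[4] | order so far=[3, 1]
  pop 4: indeg[0]->0; indeg[2]->0 | ready=[0, 2] | order so far=[3, 1, 4]
  pop 0: no out-edges | ready=[2] | order so far=[3, 1, 4, 0]
  pop 2: no out-edges | ready=[] | order so far=[3, 1, 4, 0, 2]
New canonical toposort: [3, 1, 4, 0, 2]
Compare positions:
  Node 0: index 3 -> 3 (same)
  Node 1: index 0 -> 1 (moved)
  Node 2: index 4 -> 4 (same)
  Node 3: index 1 -> 0 (moved)
  Node 4: index 2 -> 2 (same)
Nodes that changed position: 1 3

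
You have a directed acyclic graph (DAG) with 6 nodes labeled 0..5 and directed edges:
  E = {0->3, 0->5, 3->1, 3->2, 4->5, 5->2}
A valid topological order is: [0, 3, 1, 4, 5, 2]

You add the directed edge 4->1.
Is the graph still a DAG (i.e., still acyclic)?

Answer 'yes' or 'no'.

Answer: yes

Derivation:
Given toposort: [0, 3, 1, 4, 5, 2]
Position of 4: index 3; position of 1: index 2
New edge 4->1: backward (u after v in old order)
Backward edge: old toposort is now invalid. Check if this creates a cycle.
Does 1 already reach 4? Reachable from 1: [1]. NO -> still a DAG (reorder needed).
Still a DAG? yes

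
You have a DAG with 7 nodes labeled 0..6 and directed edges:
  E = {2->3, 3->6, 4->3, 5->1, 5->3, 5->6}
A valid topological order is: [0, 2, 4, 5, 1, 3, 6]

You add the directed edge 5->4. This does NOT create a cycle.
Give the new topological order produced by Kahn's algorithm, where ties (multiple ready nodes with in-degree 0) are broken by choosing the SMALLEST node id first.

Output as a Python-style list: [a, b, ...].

Answer: [0, 2, 5, 1, 4, 3, 6]

Derivation:
Old toposort: [0, 2, 4, 5, 1, 3, 6]
Added edge: 5->4
Position of 5 (3) > position of 4 (2). Must reorder: 5 must now come before 4.
Run Kahn's algorithm (break ties by smallest node id):
  initial in-degrees: [0, 1, 0, 3, 1, 0, 2]
  ready (indeg=0): [0, 2, 5]
  pop 0: no out-edges | ready=[2, 5] | order so far=[0]
  pop 2: indeg[3]->2 | ready=[5] | order so far=[0, 2]
  pop 5: indeg[1]->0; indeg[3]->1; indeg[4]->0; indeg[6]->1 | ready=[1, 4] | order so far=[0, 2, 5]
  pop 1: no out-edges | ready=[4] | order so far=[0, 2, 5, 1]
  pop 4: indeg[3]->0 | ready=[3] | order so far=[0, 2, 5, 1, 4]
  pop 3: indeg[6]->0 | ready=[6] | order so far=[0, 2, 5, 1, 4, 3]
  pop 6: no out-edges | ready=[] | order so far=[0, 2, 5, 1, 4, 3, 6]
  Result: [0, 2, 5, 1, 4, 3, 6]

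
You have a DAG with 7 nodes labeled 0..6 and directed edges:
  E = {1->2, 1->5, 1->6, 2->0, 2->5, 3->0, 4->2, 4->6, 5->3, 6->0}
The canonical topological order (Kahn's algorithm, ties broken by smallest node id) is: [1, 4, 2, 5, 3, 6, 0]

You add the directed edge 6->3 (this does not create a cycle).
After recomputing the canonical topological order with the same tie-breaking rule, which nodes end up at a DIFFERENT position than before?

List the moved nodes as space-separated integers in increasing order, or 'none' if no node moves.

Old toposort: [1, 4, 2, 5, 3, 6, 0]
Added edge 6->3
Recompute Kahn (smallest-id tiebreak):
  initial in-degrees: [3, 0, 2, 2, 0, 2, 2]
  ready (indeg=0): [1, 4]
  pop 1: indeg[2]->1; indeg[5]->1; indeg[6]->1 | ready=[4] | order so far=[1]
  pop 4: indeg[2]->0; indeg[6]->0 | ready=[2, 6] | order so far=[1, 4]
  pop 2: indeg[0]->2; indeg[5]->0 | ready=[5, 6] | order so far=[1, 4, 2]
  pop 5: indeg[3]->1 | ready=[6] | order so far=[1, 4, 2, 5]
  pop 6: indeg[0]->1; indeg[3]->0 | ready=[3] | order so far=[1, 4, 2, 5, 6]
  pop 3: indeg[0]->0 | ready=[0] | order so far=[1, 4, 2, 5, 6, 3]
  pop 0: no out-edges | ready=[] | order so far=[1, 4, 2, 5, 6, 3, 0]
New canonical toposort: [1, 4, 2, 5, 6, 3, 0]
Compare positions:
  Node 0: index 6 -> 6 (same)
  Node 1: index 0 -> 0 (same)
  Node 2: index 2 -> 2 (same)
  Node 3: index 4 -> 5 (moved)
  Node 4: index 1 -> 1 (same)
  Node 5: index 3 -> 3 (same)
  Node 6: index 5 -> 4 (moved)
Nodes that changed position: 3 6

Answer: 3 6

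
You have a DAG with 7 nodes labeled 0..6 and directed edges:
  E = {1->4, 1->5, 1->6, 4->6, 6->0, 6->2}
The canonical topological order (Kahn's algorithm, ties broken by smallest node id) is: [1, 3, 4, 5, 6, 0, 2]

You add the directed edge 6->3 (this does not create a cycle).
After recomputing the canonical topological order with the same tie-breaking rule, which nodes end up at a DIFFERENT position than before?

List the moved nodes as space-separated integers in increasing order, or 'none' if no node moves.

Answer: 0 2 3 4 5 6

Derivation:
Old toposort: [1, 3, 4, 5, 6, 0, 2]
Added edge 6->3
Recompute Kahn (smallest-id tiebreak):
  initial in-degrees: [1, 0, 1, 1, 1, 1, 2]
  ready (indeg=0): [1]
  pop 1: indeg[4]->0; indeg[5]->0; indeg[6]->1 | ready=[4, 5] | order so far=[1]
  pop 4: indeg[6]->0 | ready=[5, 6] | order so far=[1, 4]
  pop 5: no out-edges | ready=[6] | order so far=[1, 4, 5]
  pop 6: indeg[0]->0; indeg[2]->0; indeg[3]->0 | ready=[0, 2, 3] | order so far=[1, 4, 5, 6]
  pop 0: no out-edges | ready=[2, 3] | order so far=[1, 4, 5, 6, 0]
  pop 2: no out-edges | ready=[3] | order so far=[1, 4, 5, 6, 0, 2]
  pop 3: no out-edges | ready=[] | order so far=[1, 4, 5, 6, 0, 2, 3]
New canonical toposort: [1, 4, 5, 6, 0, 2, 3]
Compare positions:
  Node 0: index 5 -> 4 (moved)
  Node 1: index 0 -> 0 (same)
  Node 2: index 6 -> 5 (moved)
  Node 3: index 1 -> 6 (moved)
  Node 4: index 2 -> 1 (moved)
  Node 5: index 3 -> 2 (moved)
  Node 6: index 4 -> 3 (moved)
Nodes that changed position: 0 2 3 4 5 6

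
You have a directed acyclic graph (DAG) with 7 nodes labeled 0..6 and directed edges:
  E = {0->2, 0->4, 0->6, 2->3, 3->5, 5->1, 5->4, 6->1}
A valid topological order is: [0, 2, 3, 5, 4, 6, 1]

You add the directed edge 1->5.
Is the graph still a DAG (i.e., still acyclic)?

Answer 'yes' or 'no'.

Given toposort: [0, 2, 3, 5, 4, 6, 1]
Position of 1: index 6; position of 5: index 3
New edge 1->5: backward (u after v in old order)
Backward edge: old toposort is now invalid. Check if this creates a cycle.
Does 5 already reach 1? Reachable from 5: [1, 4, 5]. YES -> cycle!
Still a DAG? no

Answer: no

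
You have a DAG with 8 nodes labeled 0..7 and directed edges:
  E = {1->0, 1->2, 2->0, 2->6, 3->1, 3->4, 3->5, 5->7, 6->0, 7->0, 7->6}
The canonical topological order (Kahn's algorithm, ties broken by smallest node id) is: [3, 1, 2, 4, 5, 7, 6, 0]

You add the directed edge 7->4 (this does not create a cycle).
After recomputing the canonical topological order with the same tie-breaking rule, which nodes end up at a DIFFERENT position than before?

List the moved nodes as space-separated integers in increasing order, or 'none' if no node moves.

Old toposort: [3, 1, 2, 4, 5, 7, 6, 0]
Added edge 7->4
Recompute Kahn (smallest-id tiebreak):
  initial in-degrees: [4, 1, 1, 0, 2, 1, 2, 1]
  ready (indeg=0): [3]
  pop 3: indeg[1]->0; indeg[4]->1; indeg[5]->0 | ready=[1, 5] | order so far=[3]
  pop 1: indeg[0]->3; indeg[2]->0 | ready=[2, 5] | order so far=[3, 1]
  pop 2: indeg[0]->2; indeg[6]->1 | ready=[5] | order so far=[3, 1, 2]
  pop 5: indeg[7]->0 | ready=[7] | order so far=[3, 1, 2, 5]
  pop 7: indeg[0]->1; indeg[4]->0; indeg[6]->0 | ready=[4, 6] | order so far=[3, 1, 2, 5, 7]
  pop 4: no out-edges | ready=[6] | order so far=[3, 1, 2, 5, 7, 4]
  pop 6: indeg[0]->0 | ready=[0] | order so far=[3, 1, 2, 5, 7, 4, 6]
  pop 0: no out-edges | ready=[] | order so far=[3, 1, 2, 5, 7, 4, 6, 0]
New canonical toposort: [3, 1, 2, 5, 7, 4, 6, 0]
Compare positions:
  Node 0: index 7 -> 7 (same)
  Node 1: index 1 -> 1 (same)
  Node 2: index 2 -> 2 (same)
  Node 3: index 0 -> 0 (same)
  Node 4: index 3 -> 5 (moved)
  Node 5: index 4 -> 3 (moved)
  Node 6: index 6 -> 6 (same)
  Node 7: index 5 -> 4 (moved)
Nodes that changed position: 4 5 7

Answer: 4 5 7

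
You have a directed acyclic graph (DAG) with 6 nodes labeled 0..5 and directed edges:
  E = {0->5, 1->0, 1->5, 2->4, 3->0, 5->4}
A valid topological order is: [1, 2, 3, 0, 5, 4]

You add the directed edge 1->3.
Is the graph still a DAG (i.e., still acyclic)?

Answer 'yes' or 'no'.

Answer: yes

Derivation:
Given toposort: [1, 2, 3, 0, 5, 4]
Position of 1: index 0; position of 3: index 2
New edge 1->3: forward
Forward edge: respects the existing order. Still a DAG, same toposort still valid.
Still a DAG? yes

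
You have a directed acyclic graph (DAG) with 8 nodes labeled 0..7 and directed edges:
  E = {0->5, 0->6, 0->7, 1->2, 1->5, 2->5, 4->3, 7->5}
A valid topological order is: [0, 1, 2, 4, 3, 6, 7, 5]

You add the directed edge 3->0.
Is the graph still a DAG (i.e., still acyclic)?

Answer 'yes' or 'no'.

Answer: yes

Derivation:
Given toposort: [0, 1, 2, 4, 3, 6, 7, 5]
Position of 3: index 4; position of 0: index 0
New edge 3->0: backward (u after v in old order)
Backward edge: old toposort is now invalid. Check if this creates a cycle.
Does 0 already reach 3? Reachable from 0: [0, 5, 6, 7]. NO -> still a DAG (reorder needed).
Still a DAG? yes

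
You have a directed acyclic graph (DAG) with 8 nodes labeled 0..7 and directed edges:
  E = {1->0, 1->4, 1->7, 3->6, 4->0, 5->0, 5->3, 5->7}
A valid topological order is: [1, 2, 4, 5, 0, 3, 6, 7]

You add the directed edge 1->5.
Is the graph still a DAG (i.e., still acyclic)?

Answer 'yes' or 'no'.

Answer: yes

Derivation:
Given toposort: [1, 2, 4, 5, 0, 3, 6, 7]
Position of 1: index 0; position of 5: index 3
New edge 1->5: forward
Forward edge: respects the existing order. Still a DAG, same toposort still valid.
Still a DAG? yes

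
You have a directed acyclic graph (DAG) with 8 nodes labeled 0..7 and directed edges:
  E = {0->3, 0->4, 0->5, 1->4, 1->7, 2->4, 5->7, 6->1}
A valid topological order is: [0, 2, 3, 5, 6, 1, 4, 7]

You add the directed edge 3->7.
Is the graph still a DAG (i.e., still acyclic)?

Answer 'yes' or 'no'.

Given toposort: [0, 2, 3, 5, 6, 1, 4, 7]
Position of 3: index 2; position of 7: index 7
New edge 3->7: forward
Forward edge: respects the existing order. Still a DAG, same toposort still valid.
Still a DAG? yes

Answer: yes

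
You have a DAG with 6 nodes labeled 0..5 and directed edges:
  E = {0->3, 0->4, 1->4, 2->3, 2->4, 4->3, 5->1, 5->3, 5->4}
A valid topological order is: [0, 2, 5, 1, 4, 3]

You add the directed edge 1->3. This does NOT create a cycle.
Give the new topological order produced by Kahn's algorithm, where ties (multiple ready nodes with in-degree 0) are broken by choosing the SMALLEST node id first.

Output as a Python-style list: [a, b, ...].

Old toposort: [0, 2, 5, 1, 4, 3]
Added edge: 1->3
Position of 1 (3) < position of 3 (5). Old order still valid.
Run Kahn's algorithm (break ties by smallest node id):
  initial in-degrees: [0, 1, 0, 5, 4, 0]
  ready (indeg=0): [0, 2, 5]
  pop 0: indeg[3]->4; indeg[4]->3 | ready=[2, 5] | order so far=[0]
  pop 2: indeg[3]->3; indeg[4]->2 | ready=[5] | order so far=[0, 2]
  pop 5: indeg[1]->0; indeg[3]->2; indeg[4]->1 | ready=[1] | order so far=[0, 2, 5]
  pop 1: indeg[3]->1; indeg[4]->0 | ready=[4] | order so far=[0, 2, 5, 1]
  pop 4: indeg[3]->0 | ready=[3] | order so far=[0, 2, 5, 1, 4]
  pop 3: no out-edges | ready=[] | order so far=[0, 2, 5, 1, 4, 3]
  Result: [0, 2, 5, 1, 4, 3]

Answer: [0, 2, 5, 1, 4, 3]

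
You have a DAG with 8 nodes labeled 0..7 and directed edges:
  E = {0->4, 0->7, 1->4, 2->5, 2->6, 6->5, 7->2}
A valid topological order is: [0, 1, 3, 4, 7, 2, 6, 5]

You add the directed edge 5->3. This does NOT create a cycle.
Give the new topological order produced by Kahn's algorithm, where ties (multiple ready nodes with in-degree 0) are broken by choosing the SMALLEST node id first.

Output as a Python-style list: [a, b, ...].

Old toposort: [0, 1, 3, 4, 7, 2, 6, 5]
Added edge: 5->3
Position of 5 (7) > position of 3 (2). Must reorder: 5 must now come before 3.
Run Kahn's algorithm (break ties by smallest node id):
  initial in-degrees: [0, 0, 1, 1, 2, 2, 1, 1]
  ready (indeg=0): [0, 1]
  pop 0: indeg[4]->1; indeg[7]->0 | ready=[1, 7] | order so far=[0]
  pop 1: indeg[4]->0 | ready=[4, 7] | order so far=[0, 1]
  pop 4: no out-edges | ready=[7] | order so far=[0, 1, 4]
  pop 7: indeg[2]->0 | ready=[2] | order so far=[0, 1, 4, 7]
  pop 2: indeg[5]->1; indeg[6]->0 | ready=[6] | order so far=[0, 1, 4, 7, 2]
  pop 6: indeg[5]->0 | ready=[5] | order so far=[0, 1, 4, 7, 2, 6]
  pop 5: indeg[3]->0 | ready=[3] | order so far=[0, 1, 4, 7, 2, 6, 5]
  pop 3: no out-edges | ready=[] | order so far=[0, 1, 4, 7, 2, 6, 5, 3]
  Result: [0, 1, 4, 7, 2, 6, 5, 3]

Answer: [0, 1, 4, 7, 2, 6, 5, 3]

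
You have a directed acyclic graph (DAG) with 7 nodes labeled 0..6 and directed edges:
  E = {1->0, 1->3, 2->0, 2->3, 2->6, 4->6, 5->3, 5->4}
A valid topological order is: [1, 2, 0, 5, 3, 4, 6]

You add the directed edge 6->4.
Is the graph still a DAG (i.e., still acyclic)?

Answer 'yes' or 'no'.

Answer: no

Derivation:
Given toposort: [1, 2, 0, 5, 3, 4, 6]
Position of 6: index 6; position of 4: index 5
New edge 6->4: backward (u after v in old order)
Backward edge: old toposort is now invalid. Check if this creates a cycle.
Does 4 already reach 6? Reachable from 4: [4, 6]. YES -> cycle!
Still a DAG? no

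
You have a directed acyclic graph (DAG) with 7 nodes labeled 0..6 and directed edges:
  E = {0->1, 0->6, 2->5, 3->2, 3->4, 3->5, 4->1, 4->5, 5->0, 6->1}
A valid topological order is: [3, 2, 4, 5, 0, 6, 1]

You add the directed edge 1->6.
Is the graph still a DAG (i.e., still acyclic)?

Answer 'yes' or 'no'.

Given toposort: [3, 2, 4, 5, 0, 6, 1]
Position of 1: index 6; position of 6: index 5
New edge 1->6: backward (u after v in old order)
Backward edge: old toposort is now invalid. Check if this creates a cycle.
Does 6 already reach 1? Reachable from 6: [1, 6]. YES -> cycle!
Still a DAG? no

Answer: no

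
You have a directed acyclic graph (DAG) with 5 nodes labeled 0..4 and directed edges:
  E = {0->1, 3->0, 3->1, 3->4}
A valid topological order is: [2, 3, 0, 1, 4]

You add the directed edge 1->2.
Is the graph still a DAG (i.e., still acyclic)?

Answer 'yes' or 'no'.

Given toposort: [2, 3, 0, 1, 4]
Position of 1: index 3; position of 2: index 0
New edge 1->2: backward (u after v in old order)
Backward edge: old toposort is now invalid. Check if this creates a cycle.
Does 2 already reach 1? Reachable from 2: [2]. NO -> still a DAG (reorder needed).
Still a DAG? yes

Answer: yes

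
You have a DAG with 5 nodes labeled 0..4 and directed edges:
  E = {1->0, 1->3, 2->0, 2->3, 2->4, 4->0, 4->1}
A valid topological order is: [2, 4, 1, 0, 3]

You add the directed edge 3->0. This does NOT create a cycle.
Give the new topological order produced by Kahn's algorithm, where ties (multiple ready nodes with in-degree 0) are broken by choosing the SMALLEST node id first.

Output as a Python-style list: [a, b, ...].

Old toposort: [2, 4, 1, 0, 3]
Added edge: 3->0
Position of 3 (4) > position of 0 (3). Must reorder: 3 must now come before 0.
Run Kahn's algorithm (break ties by smallest node id):
  initial in-degrees: [4, 1, 0, 2, 1]
  ready (indeg=0): [2]
  pop 2: indeg[0]->3; indeg[3]->1; indeg[4]->0 | ready=[4] | order so far=[2]
  pop 4: indeg[0]->2; indeg[1]->0 | ready=[1] | order so far=[2, 4]
  pop 1: indeg[0]->1; indeg[3]->0 | ready=[3] | order so far=[2, 4, 1]
  pop 3: indeg[0]->0 | ready=[0] | order so far=[2, 4, 1, 3]
  pop 0: no out-edges | ready=[] | order so far=[2, 4, 1, 3, 0]
  Result: [2, 4, 1, 3, 0]

Answer: [2, 4, 1, 3, 0]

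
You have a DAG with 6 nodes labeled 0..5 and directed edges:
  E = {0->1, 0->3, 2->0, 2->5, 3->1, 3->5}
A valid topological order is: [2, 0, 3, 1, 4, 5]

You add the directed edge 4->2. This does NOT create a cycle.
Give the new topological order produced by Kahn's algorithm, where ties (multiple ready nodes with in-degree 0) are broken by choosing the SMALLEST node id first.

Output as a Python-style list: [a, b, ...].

Old toposort: [2, 0, 3, 1, 4, 5]
Added edge: 4->2
Position of 4 (4) > position of 2 (0). Must reorder: 4 must now come before 2.
Run Kahn's algorithm (break ties by smallest node id):
  initial in-degrees: [1, 2, 1, 1, 0, 2]
  ready (indeg=0): [4]
  pop 4: indeg[2]->0 | ready=[2] | order so far=[4]
  pop 2: indeg[0]->0; indeg[5]->1 | ready=[0] | order so far=[4, 2]
  pop 0: indeg[1]->1; indeg[3]->0 | ready=[3] | order so far=[4, 2, 0]
  pop 3: indeg[1]->0; indeg[5]->0 | ready=[1, 5] | order so far=[4, 2, 0, 3]
  pop 1: no out-edges | ready=[5] | order so far=[4, 2, 0, 3, 1]
  pop 5: no out-edges | ready=[] | order so far=[4, 2, 0, 3, 1, 5]
  Result: [4, 2, 0, 3, 1, 5]

Answer: [4, 2, 0, 3, 1, 5]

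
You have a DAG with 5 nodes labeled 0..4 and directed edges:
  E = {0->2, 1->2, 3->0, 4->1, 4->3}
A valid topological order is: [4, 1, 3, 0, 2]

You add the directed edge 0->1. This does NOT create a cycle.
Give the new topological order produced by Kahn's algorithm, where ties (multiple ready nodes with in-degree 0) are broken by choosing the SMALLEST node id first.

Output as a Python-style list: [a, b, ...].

Answer: [4, 3, 0, 1, 2]

Derivation:
Old toposort: [4, 1, 3, 0, 2]
Added edge: 0->1
Position of 0 (3) > position of 1 (1). Must reorder: 0 must now come before 1.
Run Kahn's algorithm (break ties by smallest node id):
  initial in-degrees: [1, 2, 2, 1, 0]
  ready (indeg=0): [4]
  pop 4: indeg[1]->1; indeg[3]->0 | ready=[3] | order so far=[4]
  pop 3: indeg[0]->0 | ready=[0] | order so far=[4, 3]
  pop 0: indeg[1]->0; indeg[2]->1 | ready=[1] | order so far=[4, 3, 0]
  pop 1: indeg[2]->0 | ready=[2] | order so far=[4, 3, 0, 1]
  pop 2: no out-edges | ready=[] | order so far=[4, 3, 0, 1, 2]
  Result: [4, 3, 0, 1, 2]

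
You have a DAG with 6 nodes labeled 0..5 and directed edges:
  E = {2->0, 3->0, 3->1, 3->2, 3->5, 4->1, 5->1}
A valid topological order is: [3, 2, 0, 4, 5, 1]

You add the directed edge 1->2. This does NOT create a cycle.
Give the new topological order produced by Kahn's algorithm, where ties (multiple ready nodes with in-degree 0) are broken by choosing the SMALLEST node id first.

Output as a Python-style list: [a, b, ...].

Old toposort: [3, 2, 0, 4, 5, 1]
Added edge: 1->2
Position of 1 (5) > position of 2 (1). Must reorder: 1 must now come before 2.
Run Kahn's algorithm (break ties by smallest node id):
  initial in-degrees: [2, 3, 2, 0, 0, 1]
  ready (indeg=0): [3, 4]
  pop 3: indeg[0]->1; indeg[1]->2; indeg[2]->1; indeg[5]->0 | ready=[4, 5] | order so far=[3]
  pop 4: indeg[1]->1 | ready=[5] | order so far=[3, 4]
  pop 5: indeg[1]->0 | ready=[1] | order so far=[3, 4, 5]
  pop 1: indeg[2]->0 | ready=[2] | order so far=[3, 4, 5, 1]
  pop 2: indeg[0]->0 | ready=[0] | order so far=[3, 4, 5, 1, 2]
  pop 0: no out-edges | ready=[] | order so far=[3, 4, 5, 1, 2, 0]
  Result: [3, 4, 5, 1, 2, 0]

Answer: [3, 4, 5, 1, 2, 0]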